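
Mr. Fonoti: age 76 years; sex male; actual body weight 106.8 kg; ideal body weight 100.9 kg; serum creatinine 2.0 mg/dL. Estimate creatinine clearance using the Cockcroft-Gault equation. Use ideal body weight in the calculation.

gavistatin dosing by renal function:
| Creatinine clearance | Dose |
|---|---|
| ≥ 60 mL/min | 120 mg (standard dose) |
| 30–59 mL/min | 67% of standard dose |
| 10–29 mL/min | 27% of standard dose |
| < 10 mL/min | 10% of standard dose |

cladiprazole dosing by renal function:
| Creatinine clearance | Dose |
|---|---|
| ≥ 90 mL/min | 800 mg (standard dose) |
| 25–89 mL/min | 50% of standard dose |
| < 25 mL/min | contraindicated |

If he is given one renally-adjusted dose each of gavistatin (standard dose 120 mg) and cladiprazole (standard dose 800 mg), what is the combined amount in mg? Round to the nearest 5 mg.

480 mg

CrCl = (140 − 76) × 100.9 / (72 × 2) = 6457.6 / 144.00 ≈ 44.8 mL/min
CrCl ≈ 45 mL/min.
gavistatin: 30–59 mL/min → 67% of 120 mg = 80.4 mg.
cladiprazole: 25–89 mL/min → 50% of 800 mg = 400 mg.
Total = 80.4 + 400 = 480.4 mg.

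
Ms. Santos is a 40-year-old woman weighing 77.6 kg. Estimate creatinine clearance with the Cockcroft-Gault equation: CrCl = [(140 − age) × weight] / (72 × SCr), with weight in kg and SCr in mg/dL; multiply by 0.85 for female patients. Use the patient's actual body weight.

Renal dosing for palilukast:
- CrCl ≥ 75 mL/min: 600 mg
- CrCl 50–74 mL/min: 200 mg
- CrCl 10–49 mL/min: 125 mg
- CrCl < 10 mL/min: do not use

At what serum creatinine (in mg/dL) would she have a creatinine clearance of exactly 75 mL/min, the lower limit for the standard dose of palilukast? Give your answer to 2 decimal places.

1.22 mg/dL

Standard dose requires CrCl ≥ 75 mL/min.
Set (140 − 40) × 77.6 × 0.85 / (72 × SCr) = 75
SCr = (140 − 40) × 77.6 × 0.85 / (72 × 75) = 1.221 mg/dL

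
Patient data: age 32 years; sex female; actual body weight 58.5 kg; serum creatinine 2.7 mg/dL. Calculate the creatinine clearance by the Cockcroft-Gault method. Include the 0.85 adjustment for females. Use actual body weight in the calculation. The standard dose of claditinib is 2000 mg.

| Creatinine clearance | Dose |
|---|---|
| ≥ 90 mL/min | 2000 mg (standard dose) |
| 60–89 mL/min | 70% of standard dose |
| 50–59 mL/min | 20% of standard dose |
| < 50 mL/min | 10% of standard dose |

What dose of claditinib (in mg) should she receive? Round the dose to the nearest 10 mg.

200 mg

CrCl = (140 − 32) × 58.5 / (72 × 2.7) × 0.85 = 6318.0 / 194.40 × 0.85 ≈ 27.6 mL/min
CrCl ≈ 28 mL/min → bracket < 50 mL/min.
10% of 2000 mg = 200 mg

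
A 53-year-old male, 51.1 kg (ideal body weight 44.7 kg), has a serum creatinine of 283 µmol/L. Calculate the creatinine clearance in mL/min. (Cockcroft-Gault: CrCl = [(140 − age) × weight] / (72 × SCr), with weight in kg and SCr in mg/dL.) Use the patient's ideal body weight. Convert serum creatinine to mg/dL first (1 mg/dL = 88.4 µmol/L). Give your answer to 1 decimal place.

16.9 mL/min

SCr = 283 / 88.4 = 3.201 mg/dL
CrCl = (140 − 53) × 44.7 / (72 × 3.201) = 3888.9 / 230.47 ≈ 16.9 mL/min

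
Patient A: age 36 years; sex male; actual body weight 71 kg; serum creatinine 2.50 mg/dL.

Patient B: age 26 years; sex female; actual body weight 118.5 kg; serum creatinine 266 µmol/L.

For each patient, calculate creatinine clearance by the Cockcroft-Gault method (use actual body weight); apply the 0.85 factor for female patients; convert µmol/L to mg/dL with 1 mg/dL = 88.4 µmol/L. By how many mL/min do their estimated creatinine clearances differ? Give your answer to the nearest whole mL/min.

12 mL/min

Patient A: CrCl = (140 − 36) × 71 / (72 × 2.5) = 7384.0 / 180.00 ≈ 41.0 mL/min
Patient B: SCr = 266 / 88.4 = 3.009 mg/dL
Patient B: CrCl = (140 − 26) × 118.5 / (72 × 3.009) × 0.85 = 13509.0 / 216.65 × 0.85 ≈ 53.0 mL/min
|41.0 − 53.0| = 12.0 mL/min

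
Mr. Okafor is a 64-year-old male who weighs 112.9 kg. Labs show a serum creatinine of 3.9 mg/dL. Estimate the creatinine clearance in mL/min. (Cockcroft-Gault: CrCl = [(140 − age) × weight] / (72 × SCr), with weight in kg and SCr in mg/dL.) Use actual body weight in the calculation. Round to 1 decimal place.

CrCl = (140 − 64) × 112.9 / (72 × 3.9) = 8580.4 / 280.80 ≈ 30.6 mL/min

30.6 mL/min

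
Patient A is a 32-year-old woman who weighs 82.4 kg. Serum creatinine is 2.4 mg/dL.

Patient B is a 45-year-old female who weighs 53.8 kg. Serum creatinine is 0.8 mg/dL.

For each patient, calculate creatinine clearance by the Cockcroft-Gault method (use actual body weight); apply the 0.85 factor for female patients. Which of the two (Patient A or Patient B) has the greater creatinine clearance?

Patient B

Patient A: CrCl = (140 − 32) × 82.4 / (72 × 2.4) × 0.85 = 8899.2 / 172.80 × 0.85 ≈ 43.8 mL/min
Patient B: CrCl = (140 − 45) × 53.8 / (72 × 0.8) × 0.85 = 5111.0 / 57.60 × 0.85 ≈ 75.4 mL/min
43.8 vs 75.4 mL/min → Patient B is higher.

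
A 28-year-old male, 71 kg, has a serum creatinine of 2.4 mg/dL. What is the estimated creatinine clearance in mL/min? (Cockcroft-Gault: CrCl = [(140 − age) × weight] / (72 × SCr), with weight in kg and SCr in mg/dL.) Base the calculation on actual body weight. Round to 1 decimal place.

CrCl = (140 − 28) × 71 / (72 × 2.4) = 7952.0 / 172.80 ≈ 46.0 mL/min

46.0 mL/min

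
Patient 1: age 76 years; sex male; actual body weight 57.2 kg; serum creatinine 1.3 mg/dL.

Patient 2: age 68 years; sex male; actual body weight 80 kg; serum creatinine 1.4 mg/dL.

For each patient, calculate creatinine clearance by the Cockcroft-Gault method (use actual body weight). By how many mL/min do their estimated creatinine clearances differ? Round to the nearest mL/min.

Patient 1: CrCl = (140 − 76) × 57.2 / (72 × 1.3) = 3660.8 / 93.60 ≈ 39.1 mL/min
Patient 2: CrCl = (140 − 68) × 80 / (72 × 1.4) = 5760.0 / 100.80 ≈ 57.1 mL/min
|39.1 − 57.1| = 18.0 mL/min

18 mL/min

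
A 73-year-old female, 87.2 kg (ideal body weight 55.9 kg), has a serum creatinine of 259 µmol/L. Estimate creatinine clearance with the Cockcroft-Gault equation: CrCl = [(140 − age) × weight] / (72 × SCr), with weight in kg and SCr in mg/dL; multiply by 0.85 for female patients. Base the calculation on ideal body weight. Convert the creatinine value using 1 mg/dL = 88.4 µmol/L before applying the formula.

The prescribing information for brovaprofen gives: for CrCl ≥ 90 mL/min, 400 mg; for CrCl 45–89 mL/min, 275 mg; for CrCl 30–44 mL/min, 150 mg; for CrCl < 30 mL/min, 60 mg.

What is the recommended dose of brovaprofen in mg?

60 mg

SCr = 259 / 88.4 = 2.93 mg/dL
CrCl = (140 − 73) × 55.9 / (72 × 2.93) × 0.85 = 3745.3 / 210.96 × 0.85 ≈ 15.1 mL/min
CrCl ≈ 15 mL/min → bracket < 30 mL/min.
Dose for this bracket: 60 mg.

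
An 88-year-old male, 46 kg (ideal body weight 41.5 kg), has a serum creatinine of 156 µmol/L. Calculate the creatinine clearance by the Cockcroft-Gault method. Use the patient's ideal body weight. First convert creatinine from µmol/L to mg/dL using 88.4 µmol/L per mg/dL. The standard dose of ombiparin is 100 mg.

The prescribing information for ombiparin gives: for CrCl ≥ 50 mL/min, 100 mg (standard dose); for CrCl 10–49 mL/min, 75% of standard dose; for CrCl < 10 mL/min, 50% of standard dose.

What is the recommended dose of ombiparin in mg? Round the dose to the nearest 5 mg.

SCr = 156 / 88.4 = 1.765 mg/dL
CrCl = (140 − 88) × 41.5 / (72 × 1.765) = 2158.0 / 127.08 ≈ 17.0 mL/min
CrCl ≈ 17 mL/min → bracket 10–49 mL/min.
75% of 100 mg = 75 mg

75 mg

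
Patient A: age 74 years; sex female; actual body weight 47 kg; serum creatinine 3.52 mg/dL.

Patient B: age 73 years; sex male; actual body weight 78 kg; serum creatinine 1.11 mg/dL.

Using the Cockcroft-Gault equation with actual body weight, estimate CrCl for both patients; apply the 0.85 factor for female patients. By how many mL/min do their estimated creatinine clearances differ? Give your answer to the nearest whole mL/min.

Patient A: CrCl = (140 − 74) × 47 / (72 × 3.52) × 0.85 = 3102.0 / 253.44 × 0.85 ≈ 10.4 mL/min
Patient B: CrCl = (140 − 73) × 78 / (72 × 1.11) = 5226.0 / 79.92 ≈ 65.4 mL/min
|10.4 − 65.4| = 55.0 mL/min

55 mL/min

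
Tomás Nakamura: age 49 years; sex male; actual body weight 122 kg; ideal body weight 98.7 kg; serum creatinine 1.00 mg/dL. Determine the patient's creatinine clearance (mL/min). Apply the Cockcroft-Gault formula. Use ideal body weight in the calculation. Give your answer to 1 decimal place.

CrCl = (140 − 49) × 98.7 / (72 × 1) = 8981.7 / 72.00 ≈ 124.7 mL/min

124.7 mL/min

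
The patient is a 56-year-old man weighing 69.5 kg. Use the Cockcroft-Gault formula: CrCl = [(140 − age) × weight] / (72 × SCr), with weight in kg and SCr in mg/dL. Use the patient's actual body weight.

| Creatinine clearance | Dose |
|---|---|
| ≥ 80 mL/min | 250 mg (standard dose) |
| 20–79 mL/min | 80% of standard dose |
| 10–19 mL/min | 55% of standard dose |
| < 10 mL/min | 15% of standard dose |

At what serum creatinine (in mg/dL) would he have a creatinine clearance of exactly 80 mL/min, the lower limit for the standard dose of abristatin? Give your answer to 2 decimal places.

Standard dose requires CrCl ≥ 80 mL/min.
Set (140 − 56) × 69.5 / (72 × SCr) = 80
SCr = (140 − 56) × 69.5 / (72 × 80) = 1.014 mg/dL

1.01 mg/dL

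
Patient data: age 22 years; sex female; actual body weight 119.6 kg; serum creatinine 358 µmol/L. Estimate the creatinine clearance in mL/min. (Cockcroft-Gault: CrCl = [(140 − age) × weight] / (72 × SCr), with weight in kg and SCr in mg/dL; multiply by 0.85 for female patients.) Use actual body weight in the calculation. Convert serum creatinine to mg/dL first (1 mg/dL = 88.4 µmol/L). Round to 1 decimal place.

41.1 mL/min

SCr = 358 / 88.4 = 4.05 mg/dL
CrCl = (140 − 22) × 119.6 / (72 × 4.05) × 0.85 = 14112.8 / 291.60 × 0.85 ≈ 41.1 mL/min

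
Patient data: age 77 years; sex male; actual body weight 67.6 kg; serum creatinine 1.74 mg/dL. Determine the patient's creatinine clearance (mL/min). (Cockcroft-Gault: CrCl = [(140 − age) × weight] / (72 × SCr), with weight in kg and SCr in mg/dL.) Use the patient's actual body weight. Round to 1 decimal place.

34.0 mL/min

CrCl = (140 − 77) × 67.6 / (72 × 1.74) = 4258.8 / 125.28 ≈ 34.0 mL/min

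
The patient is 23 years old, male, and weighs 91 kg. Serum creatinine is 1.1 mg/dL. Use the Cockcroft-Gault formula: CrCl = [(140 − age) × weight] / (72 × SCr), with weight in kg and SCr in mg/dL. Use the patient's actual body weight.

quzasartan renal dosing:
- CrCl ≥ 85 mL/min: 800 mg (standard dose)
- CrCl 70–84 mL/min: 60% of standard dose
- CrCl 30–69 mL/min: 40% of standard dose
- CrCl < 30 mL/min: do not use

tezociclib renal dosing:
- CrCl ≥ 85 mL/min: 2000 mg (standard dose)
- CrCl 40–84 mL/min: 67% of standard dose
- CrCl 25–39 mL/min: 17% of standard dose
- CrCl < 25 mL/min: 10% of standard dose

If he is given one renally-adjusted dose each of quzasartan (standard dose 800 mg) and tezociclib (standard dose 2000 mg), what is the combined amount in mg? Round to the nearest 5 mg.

2800 mg

CrCl = (140 − 23) × 91 / (72 × 1.1) = 10647.0 / 79.20 ≈ 134.4 mL/min
CrCl ≈ 134 mL/min.
quzasartan: ≥ 85 mL/min → 100% of 800 mg = 800 mg.
tezociclib: ≥ 85 mL/min → 100% of 2000 mg = 2000 mg.
Total = 800 + 2000 = 2800 mg.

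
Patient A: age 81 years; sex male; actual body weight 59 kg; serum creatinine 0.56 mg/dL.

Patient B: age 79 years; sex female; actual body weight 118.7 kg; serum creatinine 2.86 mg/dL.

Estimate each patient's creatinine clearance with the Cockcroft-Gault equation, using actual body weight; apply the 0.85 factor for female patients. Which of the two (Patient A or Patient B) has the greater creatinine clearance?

Patient A

Patient A: CrCl = (140 − 81) × 59 / (72 × 0.56) = 3481.0 / 40.32 ≈ 86.3 mL/min
Patient B: CrCl = (140 − 79) × 118.7 / (72 × 2.86) × 0.85 = 7240.7 / 205.92 × 0.85 ≈ 29.9 mL/min
86.3 vs 29.9 mL/min → Patient A is higher.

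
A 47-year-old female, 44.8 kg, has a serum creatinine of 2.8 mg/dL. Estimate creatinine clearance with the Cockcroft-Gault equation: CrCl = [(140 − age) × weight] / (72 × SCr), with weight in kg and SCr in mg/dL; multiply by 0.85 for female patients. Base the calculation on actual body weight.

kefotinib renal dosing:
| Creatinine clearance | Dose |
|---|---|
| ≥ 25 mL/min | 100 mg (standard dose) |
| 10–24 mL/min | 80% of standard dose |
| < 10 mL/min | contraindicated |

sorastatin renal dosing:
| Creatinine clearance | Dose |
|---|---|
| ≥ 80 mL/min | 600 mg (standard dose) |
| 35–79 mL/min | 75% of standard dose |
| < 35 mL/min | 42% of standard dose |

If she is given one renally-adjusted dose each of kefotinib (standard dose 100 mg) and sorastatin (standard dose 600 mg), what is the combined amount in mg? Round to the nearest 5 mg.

CrCl = (140 − 47) × 44.8 / (72 × 2.8) × 0.85 = 4166.4 / 201.60 × 0.85 ≈ 17.6 mL/min
CrCl ≈ 18 mL/min.
kefotinib: 10–24 mL/min → 80% of 100 mg = 80 mg.
sorastatin: < 35 mL/min → 42% of 600 mg = 252 mg.
Total = 80 + 252 = 332 mg.

330 mg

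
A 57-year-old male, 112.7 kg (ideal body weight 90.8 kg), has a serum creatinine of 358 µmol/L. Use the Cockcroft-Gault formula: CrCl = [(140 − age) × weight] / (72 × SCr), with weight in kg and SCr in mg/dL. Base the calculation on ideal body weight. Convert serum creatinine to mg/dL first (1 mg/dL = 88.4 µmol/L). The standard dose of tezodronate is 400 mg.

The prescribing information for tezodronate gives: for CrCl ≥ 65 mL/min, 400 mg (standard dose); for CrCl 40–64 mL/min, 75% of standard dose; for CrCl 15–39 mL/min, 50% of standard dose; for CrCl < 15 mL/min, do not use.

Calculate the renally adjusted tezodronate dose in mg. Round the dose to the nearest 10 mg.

200 mg

SCr = 358 / 88.4 = 4.05 mg/dL
CrCl = (140 − 57) × 90.8 / (72 × 4.05) = 7536.4 / 291.60 ≈ 25.8 mL/min
CrCl ≈ 26 mL/min → bracket 15–39 mL/min.
50% of 400 mg = 200 mg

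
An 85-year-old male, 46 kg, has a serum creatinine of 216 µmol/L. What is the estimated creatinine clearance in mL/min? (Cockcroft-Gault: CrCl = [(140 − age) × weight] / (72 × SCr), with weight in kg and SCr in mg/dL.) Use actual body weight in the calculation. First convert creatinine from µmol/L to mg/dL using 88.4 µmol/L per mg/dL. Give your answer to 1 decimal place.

SCr = 216 / 88.4 = 2.443 mg/dL
CrCl = (140 − 85) × 46 / (72 × 2.443) = 2530.0 / 175.90 ≈ 14.4 mL/min

14.4 mL/min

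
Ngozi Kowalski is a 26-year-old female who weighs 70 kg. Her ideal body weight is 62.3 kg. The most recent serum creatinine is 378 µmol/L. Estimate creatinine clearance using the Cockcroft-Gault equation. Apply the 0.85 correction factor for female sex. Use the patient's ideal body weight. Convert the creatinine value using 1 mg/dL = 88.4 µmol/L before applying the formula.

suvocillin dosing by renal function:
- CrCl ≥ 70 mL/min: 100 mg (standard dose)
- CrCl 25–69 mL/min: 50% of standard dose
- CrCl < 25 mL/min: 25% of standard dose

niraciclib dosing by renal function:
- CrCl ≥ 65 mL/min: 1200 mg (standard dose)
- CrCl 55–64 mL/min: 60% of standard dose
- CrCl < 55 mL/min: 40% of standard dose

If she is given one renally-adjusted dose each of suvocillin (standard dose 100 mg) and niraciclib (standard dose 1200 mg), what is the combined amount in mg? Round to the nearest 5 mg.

SCr = 378 / 88.4 = 4.276 mg/dL
CrCl = (140 − 26) × 62.3 / (72 × 4.276) × 0.85 = 7102.2 / 307.87 × 0.85 ≈ 19.6 mL/min
CrCl ≈ 20 mL/min.
suvocillin: < 25 mL/min → 25% of 100 mg = 25 mg.
niraciclib: < 55 mL/min → 40% of 1200 mg = 480 mg.
Total = 25 + 480 = 505 mg.

505 mg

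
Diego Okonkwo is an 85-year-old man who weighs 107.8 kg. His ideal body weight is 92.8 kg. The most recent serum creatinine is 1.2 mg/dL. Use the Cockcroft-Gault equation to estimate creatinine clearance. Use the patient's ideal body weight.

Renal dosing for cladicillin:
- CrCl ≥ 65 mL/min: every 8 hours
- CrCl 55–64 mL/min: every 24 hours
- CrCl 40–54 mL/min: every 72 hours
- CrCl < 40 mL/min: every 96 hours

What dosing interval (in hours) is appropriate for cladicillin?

CrCl = (140 − 85) × 92.8 / (72 × 1.2) = 5104.0 / 86.40 ≈ 59.1 mL/min
CrCl ≈ 59 mL/min → bracket 55–64 mL/min → every 24 hours.

every 24 hours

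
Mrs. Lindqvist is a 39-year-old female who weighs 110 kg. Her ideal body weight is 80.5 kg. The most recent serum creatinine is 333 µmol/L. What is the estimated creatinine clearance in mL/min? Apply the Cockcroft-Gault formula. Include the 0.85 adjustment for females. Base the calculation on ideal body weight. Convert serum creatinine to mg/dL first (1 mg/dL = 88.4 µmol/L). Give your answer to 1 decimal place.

25.5 mL/min

SCr = 333 / 88.4 = 3.767 mg/dL
CrCl = (140 − 39) × 80.5 / (72 × 3.767) × 0.85 = 8130.5 / 271.22 × 0.85 ≈ 25.5 mL/min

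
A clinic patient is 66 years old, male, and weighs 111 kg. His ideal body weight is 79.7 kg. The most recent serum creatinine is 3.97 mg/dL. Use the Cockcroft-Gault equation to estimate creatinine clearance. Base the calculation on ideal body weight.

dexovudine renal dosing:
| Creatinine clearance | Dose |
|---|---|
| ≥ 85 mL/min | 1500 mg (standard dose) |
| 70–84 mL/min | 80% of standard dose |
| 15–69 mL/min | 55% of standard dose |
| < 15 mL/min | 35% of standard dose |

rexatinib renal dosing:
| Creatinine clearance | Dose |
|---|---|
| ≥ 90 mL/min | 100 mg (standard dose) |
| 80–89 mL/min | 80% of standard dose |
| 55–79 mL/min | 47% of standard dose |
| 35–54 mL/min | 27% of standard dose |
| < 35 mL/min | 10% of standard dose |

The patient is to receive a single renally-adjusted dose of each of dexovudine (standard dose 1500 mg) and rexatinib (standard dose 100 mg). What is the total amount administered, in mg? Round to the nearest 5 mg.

CrCl = (140 − 66) × 79.7 / (72 × 3.97) = 5897.8 / 285.84 ≈ 20.6 mL/min
CrCl ≈ 21 mL/min.
dexovudine: 15–69 mL/min → 55% of 1500 mg = 825 mg.
rexatinib: < 35 mL/min → 10% of 100 mg = 10 mg.
Total = 825 + 10 = 835 mg.

835 mg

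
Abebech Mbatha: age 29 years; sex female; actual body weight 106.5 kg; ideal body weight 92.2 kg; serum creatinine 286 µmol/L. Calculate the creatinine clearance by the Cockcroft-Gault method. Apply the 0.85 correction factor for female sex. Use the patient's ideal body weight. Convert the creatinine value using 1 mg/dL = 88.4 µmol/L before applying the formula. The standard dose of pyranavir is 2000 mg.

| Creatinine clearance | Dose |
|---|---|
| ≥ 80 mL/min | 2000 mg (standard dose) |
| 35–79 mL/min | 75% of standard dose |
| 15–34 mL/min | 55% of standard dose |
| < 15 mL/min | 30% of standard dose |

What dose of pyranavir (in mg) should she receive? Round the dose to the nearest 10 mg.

SCr = 286 / 88.4 = 3.235 mg/dL
CrCl = (140 − 29) × 92.2 / (72 × 3.235) × 0.85 = 10234.2 / 232.92 × 0.85 ≈ 37.3 mL/min
CrCl ≈ 37 mL/min → bracket 35–79 mL/min.
75% of 2000 mg = 1500 mg

1500 mg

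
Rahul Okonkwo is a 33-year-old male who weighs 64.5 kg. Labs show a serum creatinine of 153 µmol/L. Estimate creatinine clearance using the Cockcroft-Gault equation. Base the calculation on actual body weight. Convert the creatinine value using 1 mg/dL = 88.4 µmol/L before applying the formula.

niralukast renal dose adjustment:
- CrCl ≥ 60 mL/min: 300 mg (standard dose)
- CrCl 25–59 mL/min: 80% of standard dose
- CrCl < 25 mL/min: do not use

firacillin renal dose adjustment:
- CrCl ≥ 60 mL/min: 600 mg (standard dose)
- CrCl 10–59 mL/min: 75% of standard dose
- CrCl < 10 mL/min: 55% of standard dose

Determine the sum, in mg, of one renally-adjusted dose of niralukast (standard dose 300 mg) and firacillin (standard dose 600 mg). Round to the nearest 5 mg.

690 mg

SCr = 153 / 88.4 = 1.731 mg/dL
CrCl = (140 − 33) × 64.5 / (72 × 1.731) = 6901.5 / 124.63 ≈ 55.4 mL/min
CrCl ≈ 55 mL/min.
niralukast: 25–59 mL/min → 80% of 300 mg = 240 mg.
firacillin: 10–59 mL/min → 75% of 600 mg = 450 mg.
Total = 240 + 450 = 690 mg.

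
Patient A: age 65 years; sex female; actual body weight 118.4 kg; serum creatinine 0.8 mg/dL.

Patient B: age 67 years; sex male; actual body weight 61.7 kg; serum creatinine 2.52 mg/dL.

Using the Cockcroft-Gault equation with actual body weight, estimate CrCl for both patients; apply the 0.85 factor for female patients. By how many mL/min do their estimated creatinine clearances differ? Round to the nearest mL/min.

106 mL/min

Patient A: CrCl = (140 − 65) × 118.4 / (72 × 0.8) × 0.85 = 8880.0 / 57.60 × 0.85 ≈ 131.0 mL/min
Patient B: CrCl = (140 − 67) × 61.7 / (72 × 2.52) = 4504.1 / 181.44 ≈ 24.8 mL/min
|131.0 − 24.8| = 106.2 mL/min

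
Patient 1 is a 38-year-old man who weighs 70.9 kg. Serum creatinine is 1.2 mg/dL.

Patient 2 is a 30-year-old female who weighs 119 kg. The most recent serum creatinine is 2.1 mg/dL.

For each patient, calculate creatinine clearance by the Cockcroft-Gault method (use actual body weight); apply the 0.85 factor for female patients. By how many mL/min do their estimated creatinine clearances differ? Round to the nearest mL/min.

Patient 1: CrCl = (140 − 38) × 70.9 / (72 × 1.2) = 7231.8 / 86.40 ≈ 83.7 mL/min
Patient 2: CrCl = (140 − 30) × 119 / (72 × 2.1) × 0.85 = 13090.0 / 151.20 × 0.85 ≈ 73.6 mL/min
|83.7 − 73.6| = 10.1 mL/min

10 mL/min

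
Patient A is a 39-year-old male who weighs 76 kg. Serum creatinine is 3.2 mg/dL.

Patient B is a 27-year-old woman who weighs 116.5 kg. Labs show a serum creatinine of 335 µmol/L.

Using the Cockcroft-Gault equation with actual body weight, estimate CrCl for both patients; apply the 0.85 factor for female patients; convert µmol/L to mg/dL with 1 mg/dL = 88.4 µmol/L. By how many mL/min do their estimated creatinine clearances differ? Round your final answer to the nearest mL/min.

8 mL/min

Patient A: CrCl = (140 − 39) × 76 / (72 × 3.2) = 7676.0 / 230.40 ≈ 33.3 mL/min
Patient B: SCr = 335 / 88.4 = 3.79 mg/dL
Patient B: CrCl = (140 − 27) × 116.5 / (72 × 3.79) × 0.85 = 13164.5 / 272.88 × 0.85 ≈ 41.0 mL/min
|33.3 − 41.0| = 7.7 mL/min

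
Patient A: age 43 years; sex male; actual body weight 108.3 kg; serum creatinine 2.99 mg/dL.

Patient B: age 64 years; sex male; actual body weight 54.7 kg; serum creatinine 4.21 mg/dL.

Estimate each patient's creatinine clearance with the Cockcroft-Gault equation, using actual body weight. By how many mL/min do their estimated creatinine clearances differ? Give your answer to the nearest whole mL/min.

Patient A: CrCl = (140 − 43) × 108.3 / (72 × 2.99) = 10505.1 / 215.28 ≈ 48.8 mL/min
Patient B: CrCl = (140 − 64) × 54.7 / (72 × 4.21) = 4157.2 / 303.12 ≈ 13.7 mL/min
|48.8 − 13.7| = 35.1 mL/min

35 mL/min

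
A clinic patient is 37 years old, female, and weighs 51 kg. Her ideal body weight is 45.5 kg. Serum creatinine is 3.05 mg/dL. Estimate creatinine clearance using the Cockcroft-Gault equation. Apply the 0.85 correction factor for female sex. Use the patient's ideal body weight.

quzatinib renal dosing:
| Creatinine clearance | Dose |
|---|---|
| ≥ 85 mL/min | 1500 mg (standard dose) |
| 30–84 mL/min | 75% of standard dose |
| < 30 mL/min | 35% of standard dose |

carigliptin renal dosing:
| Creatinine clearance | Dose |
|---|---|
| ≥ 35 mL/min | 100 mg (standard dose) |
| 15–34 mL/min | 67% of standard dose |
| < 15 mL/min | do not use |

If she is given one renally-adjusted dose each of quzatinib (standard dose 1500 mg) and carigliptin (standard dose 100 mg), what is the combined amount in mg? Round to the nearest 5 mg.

590 mg

CrCl = (140 − 37) × 45.5 / (72 × 3.05) × 0.85 = 4686.5 / 219.60 × 0.85 ≈ 18.1 mL/min
CrCl ≈ 18 mL/min.
quzatinib: < 30 mL/min → 35% of 1500 mg = 525 mg.
carigliptin: 15–34 mL/min → 67% of 100 mg = 67 mg.
Total = 525 + 67 = 592 mg.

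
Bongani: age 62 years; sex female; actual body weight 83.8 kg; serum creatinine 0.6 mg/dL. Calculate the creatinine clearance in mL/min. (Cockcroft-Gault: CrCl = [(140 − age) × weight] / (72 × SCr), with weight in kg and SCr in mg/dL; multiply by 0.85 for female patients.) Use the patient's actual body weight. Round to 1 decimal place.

CrCl = (140 − 62) × 83.8 / (72 × 0.6) × 0.85 = 6536.4 / 43.20 × 0.85 ≈ 128.6 mL/min

128.6 mL/min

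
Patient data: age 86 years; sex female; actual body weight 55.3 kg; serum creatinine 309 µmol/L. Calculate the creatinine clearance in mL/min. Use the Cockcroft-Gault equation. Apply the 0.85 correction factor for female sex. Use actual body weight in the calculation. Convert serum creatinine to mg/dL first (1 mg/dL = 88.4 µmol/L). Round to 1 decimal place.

SCr = 309 / 88.4 = 3.495 mg/dL
CrCl = (140 − 86) × 55.3 / (72 × 3.495) × 0.85 = 2986.2 / 251.64 × 0.85 ≈ 10.1 mL/min

10.1 mL/min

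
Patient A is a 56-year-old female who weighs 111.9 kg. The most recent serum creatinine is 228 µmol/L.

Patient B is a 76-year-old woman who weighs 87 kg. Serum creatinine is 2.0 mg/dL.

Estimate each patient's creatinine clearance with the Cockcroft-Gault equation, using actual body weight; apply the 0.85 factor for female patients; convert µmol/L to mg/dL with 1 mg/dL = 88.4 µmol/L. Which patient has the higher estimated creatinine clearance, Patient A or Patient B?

Patient A: SCr = 228 / 88.4 = 2.579 mg/dL
Patient A: CrCl = (140 − 56) × 111.9 / (72 × 2.579) × 0.85 = 9399.6 / 185.69 × 0.85 ≈ 43.0 mL/min
Patient B: CrCl = (140 − 76) × 87 / (72 × 2) × 0.85 = 5568.0 / 144.00 × 0.85 ≈ 32.9 mL/min
43.0 vs 32.9 mL/min → Patient A is higher.

Patient A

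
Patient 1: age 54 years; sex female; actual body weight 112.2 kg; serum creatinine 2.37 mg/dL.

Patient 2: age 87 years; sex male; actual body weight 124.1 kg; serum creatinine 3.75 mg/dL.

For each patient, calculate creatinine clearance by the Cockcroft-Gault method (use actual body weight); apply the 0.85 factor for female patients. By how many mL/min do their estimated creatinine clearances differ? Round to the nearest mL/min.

24 mL/min

Patient 1: CrCl = (140 − 54) × 112.2 / (72 × 2.37) × 0.85 = 9649.2 / 170.64 × 0.85 ≈ 48.1 mL/min
Patient 2: CrCl = (140 − 87) × 124.1 / (72 × 3.75) = 6577.3 / 270.00 ≈ 24.4 mL/min
|48.1 − 24.4| = 23.7 mL/min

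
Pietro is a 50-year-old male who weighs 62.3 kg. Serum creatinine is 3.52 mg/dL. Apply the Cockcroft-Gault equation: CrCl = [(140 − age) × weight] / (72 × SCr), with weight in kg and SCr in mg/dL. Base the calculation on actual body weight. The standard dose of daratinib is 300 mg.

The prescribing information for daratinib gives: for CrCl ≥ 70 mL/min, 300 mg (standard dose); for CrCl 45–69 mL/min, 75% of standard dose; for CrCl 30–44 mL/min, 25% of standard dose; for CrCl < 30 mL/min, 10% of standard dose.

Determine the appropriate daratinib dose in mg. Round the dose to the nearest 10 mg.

CrCl = (140 − 50) × 62.3 / (72 × 3.52) = 5607.0 / 253.44 ≈ 22.1 mL/min
CrCl ≈ 22 mL/min → bracket < 30 mL/min.
10% of 300 mg = 30 mg

30 mg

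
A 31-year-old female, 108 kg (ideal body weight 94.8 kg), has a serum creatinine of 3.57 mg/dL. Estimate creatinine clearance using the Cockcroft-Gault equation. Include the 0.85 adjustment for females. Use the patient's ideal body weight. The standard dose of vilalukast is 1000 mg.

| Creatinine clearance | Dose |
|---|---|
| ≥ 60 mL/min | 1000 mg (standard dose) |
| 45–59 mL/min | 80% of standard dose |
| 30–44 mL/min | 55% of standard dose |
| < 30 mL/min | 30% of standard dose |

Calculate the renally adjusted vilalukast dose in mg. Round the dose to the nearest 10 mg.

CrCl = (140 − 31) × 94.8 / (72 × 3.57) × 0.85 = 10333.2 / 257.04 × 0.85 ≈ 34.2 mL/min
CrCl ≈ 34 mL/min → bracket 30–44 mL/min.
55% of 1000 mg = 550 mg

550 mg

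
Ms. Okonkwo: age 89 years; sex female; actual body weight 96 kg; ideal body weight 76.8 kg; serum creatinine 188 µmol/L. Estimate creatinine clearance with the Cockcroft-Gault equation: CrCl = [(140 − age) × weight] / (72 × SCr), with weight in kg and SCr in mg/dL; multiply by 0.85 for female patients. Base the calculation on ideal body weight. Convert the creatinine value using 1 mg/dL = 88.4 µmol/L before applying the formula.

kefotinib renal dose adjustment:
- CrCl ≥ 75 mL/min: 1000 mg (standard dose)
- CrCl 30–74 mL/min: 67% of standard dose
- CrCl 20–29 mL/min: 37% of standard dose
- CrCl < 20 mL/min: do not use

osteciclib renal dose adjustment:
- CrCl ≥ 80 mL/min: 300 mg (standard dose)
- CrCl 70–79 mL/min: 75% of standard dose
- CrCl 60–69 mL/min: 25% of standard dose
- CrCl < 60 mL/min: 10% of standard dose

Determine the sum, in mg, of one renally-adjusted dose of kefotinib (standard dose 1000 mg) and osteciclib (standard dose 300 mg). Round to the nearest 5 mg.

SCr = 188 / 88.4 = 2.127 mg/dL
CrCl = (140 − 89) × 76.8 / (72 × 2.127) × 0.85 = 3916.8 / 153.14 × 0.85 ≈ 21.7 mL/min
CrCl ≈ 22 mL/min.
kefotinib: 20–29 mL/min → 37% of 1000 mg = 370 mg.
osteciclib: < 60 mL/min → 10% of 300 mg = 30 mg.
Total = 370 + 30 = 400 mg.

400 mg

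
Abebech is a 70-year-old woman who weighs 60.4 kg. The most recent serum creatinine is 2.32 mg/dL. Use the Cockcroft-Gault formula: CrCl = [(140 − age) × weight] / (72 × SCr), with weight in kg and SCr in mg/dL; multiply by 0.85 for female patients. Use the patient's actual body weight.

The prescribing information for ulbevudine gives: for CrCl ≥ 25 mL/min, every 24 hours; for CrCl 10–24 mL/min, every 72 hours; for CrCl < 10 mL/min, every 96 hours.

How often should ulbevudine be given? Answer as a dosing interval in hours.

CrCl = (140 − 70) × 60.4 / (72 × 2.32) × 0.85 = 4228.0 / 167.04 × 0.85 ≈ 21.5 mL/min
CrCl ≈ 22 mL/min → bracket 10–24 mL/min → every 72 hours.

every 72 hours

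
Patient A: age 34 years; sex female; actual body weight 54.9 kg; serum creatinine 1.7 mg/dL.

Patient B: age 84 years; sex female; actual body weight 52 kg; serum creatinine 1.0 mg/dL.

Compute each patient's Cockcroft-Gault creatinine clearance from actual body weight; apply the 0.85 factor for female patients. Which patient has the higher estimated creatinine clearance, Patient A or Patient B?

Patient A: CrCl = (140 − 34) × 54.9 / (72 × 1.7) × 0.85 = 5819.4 / 122.40 × 0.85 ≈ 40.4 mL/min
Patient B: CrCl = (140 − 84) × 52 / (72 × 1) × 0.85 = 2912.0 / 72.00 × 0.85 ≈ 34.4 mL/min
40.4 vs 34.4 mL/min → Patient A is higher.

Patient A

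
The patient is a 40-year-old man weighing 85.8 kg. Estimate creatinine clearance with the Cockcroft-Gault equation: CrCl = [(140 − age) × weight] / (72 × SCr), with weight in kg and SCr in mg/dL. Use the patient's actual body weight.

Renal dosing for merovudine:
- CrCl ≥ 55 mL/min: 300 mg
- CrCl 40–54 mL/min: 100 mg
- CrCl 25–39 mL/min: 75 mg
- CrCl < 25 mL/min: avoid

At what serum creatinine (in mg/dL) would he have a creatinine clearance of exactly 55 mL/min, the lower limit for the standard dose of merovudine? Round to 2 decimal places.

Standard dose requires CrCl ≥ 55 mL/min.
Set (140 − 40) × 85.8 / (72 × SCr) = 55
SCr = (140 − 40) × 85.8 / (72 × 55) = 2.167 mg/dL

2.17 mg/dL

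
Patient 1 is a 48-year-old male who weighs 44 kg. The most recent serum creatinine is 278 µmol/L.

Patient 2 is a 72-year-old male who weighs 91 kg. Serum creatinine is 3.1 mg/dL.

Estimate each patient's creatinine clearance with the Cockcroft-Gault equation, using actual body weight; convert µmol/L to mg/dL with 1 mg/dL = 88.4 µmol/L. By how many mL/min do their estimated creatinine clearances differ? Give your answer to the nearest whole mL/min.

10 mL/min

Patient 1: SCr = 278 / 88.4 = 3.145 mg/dL
Patient 1: CrCl = (140 − 48) × 44 / (72 × 3.145) = 4048.0 / 226.44 ≈ 17.9 mL/min
Patient 2: CrCl = (140 − 72) × 91 / (72 × 3.1) = 6188.0 / 223.20 ≈ 27.7 mL/min
|17.9 − 27.7| = 9.8 mL/min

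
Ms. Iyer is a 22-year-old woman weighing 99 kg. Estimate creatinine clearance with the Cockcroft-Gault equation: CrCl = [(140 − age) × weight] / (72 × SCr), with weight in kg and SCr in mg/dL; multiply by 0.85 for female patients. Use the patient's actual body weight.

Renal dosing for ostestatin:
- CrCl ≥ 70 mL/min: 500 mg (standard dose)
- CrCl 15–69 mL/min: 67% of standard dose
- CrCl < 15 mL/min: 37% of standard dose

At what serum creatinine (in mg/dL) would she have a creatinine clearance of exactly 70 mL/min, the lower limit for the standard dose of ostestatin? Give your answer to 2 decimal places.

Standard dose requires CrCl ≥ 70 mL/min.
Set (140 − 22) × 99 × 0.85 / (72 × SCr) = 70
SCr = (140 − 22) × 99 × 0.85 / (72 × 70) = 1.970 mg/dL

1.97 mg/dL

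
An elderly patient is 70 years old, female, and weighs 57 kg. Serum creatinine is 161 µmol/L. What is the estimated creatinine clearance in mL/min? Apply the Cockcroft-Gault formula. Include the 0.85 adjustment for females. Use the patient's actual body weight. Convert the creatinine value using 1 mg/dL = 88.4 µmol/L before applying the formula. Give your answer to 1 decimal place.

25.9 mL/min

SCr = 161 / 88.4 = 1.821 mg/dL
CrCl = (140 − 70) × 57 / (72 × 1.821) × 0.85 = 3990.0 / 131.11 × 0.85 ≈ 25.9 mL/min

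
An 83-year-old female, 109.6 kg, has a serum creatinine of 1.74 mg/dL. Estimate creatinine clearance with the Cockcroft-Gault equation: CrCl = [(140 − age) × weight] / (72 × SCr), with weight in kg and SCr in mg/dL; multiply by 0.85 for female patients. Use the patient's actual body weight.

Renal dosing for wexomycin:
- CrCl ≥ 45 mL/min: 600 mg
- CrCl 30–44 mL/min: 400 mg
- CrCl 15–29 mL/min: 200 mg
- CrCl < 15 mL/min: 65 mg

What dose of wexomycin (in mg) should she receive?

400 mg

CrCl = (140 − 83) × 109.6 / (72 × 1.74) × 0.85 = 6247.2 / 125.28 × 0.85 ≈ 42.4 mL/min
CrCl ≈ 42 mL/min → bracket 30–44 mL/min.
Dose for this bracket: 400 mg.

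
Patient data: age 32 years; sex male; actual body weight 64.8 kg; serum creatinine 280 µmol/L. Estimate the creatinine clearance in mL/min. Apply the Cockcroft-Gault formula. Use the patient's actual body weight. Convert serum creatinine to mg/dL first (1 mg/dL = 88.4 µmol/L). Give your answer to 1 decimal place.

30.7 mL/min

SCr = 280 / 88.4 = 3.167 mg/dL
CrCl = (140 − 32) × 64.8 / (72 × 3.167) = 6998.4 / 228.02 ≈ 30.7 mL/min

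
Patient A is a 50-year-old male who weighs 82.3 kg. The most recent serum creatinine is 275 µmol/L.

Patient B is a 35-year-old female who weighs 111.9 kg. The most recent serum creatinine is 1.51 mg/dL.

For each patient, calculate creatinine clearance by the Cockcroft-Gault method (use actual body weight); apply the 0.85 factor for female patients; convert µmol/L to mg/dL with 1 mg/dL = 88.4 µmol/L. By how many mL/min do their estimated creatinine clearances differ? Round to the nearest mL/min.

59 mL/min

Patient A: SCr = 275 / 88.4 = 3.111 mg/dL
Patient A: CrCl = (140 − 50) × 82.3 / (72 × 3.111) = 7407.0 / 223.99 ≈ 33.1 mL/min
Patient B: CrCl = (140 − 35) × 111.9 / (72 × 1.51) × 0.85 = 11749.5 / 108.72 × 0.85 ≈ 91.9 mL/min
|33.1 − 91.9| = 58.8 mL/min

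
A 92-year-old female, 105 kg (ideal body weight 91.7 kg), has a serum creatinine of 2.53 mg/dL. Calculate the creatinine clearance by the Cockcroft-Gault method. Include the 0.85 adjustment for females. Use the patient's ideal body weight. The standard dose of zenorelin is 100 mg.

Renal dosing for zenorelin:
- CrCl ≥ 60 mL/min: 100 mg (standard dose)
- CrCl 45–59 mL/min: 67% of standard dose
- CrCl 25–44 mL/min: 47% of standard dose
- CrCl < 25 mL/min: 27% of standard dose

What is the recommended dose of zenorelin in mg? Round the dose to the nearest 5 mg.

CrCl = (140 − 92) × 91.7 / (72 × 2.53) × 0.85 = 4401.6 / 182.16 × 0.85 ≈ 20.5 mL/min
CrCl ≈ 21 mL/min → bracket < 25 mL/min.
27% of 100 mg = 27 mg → 25 mg

25 mg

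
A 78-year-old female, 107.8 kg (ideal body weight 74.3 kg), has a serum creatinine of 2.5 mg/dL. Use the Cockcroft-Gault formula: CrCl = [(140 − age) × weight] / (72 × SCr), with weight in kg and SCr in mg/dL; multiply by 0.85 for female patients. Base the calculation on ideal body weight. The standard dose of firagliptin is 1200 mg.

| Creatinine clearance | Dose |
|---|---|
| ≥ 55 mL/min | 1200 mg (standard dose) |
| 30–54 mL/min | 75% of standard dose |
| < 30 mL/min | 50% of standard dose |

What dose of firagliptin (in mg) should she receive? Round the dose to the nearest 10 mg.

CrCl = (140 − 78) × 74.3 / (72 × 2.5) × 0.85 = 4606.6 / 180.00 × 0.85 ≈ 21.8 mL/min
CrCl ≈ 22 mL/min → bracket < 30 mL/min.
50% of 1200 mg = 600 mg

600 mg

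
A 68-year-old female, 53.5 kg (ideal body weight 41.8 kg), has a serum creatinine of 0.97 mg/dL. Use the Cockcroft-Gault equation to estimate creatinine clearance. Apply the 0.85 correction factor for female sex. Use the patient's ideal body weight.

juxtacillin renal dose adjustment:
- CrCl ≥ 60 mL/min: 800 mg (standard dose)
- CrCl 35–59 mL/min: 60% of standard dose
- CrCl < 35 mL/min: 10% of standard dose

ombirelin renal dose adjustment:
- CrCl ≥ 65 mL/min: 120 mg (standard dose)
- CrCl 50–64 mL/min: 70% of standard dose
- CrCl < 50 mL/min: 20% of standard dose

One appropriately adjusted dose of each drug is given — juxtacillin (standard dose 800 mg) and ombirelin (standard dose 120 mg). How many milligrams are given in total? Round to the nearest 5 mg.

CrCl = (140 − 68) × 41.8 / (72 × 0.97) × 0.85 = 3009.6 / 69.84 × 0.85 ≈ 36.6 mL/min
CrCl ≈ 37 mL/min.
juxtacillin: 35–59 mL/min → 60% of 800 mg = 480 mg.
ombirelin: < 50 mL/min → 20% of 120 mg = 24 mg.
Total = 480 + 24 = 504 mg.

505 mg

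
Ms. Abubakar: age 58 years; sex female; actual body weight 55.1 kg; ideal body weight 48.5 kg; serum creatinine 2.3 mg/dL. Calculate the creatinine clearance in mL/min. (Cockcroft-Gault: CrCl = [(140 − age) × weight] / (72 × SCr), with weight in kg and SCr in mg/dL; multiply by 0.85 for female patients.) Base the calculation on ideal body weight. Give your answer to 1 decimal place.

20.4 mL/min

CrCl = (140 − 58) × 48.5 / (72 × 2.3) × 0.85 = 3977.0 / 165.60 × 0.85 ≈ 20.4 mL/min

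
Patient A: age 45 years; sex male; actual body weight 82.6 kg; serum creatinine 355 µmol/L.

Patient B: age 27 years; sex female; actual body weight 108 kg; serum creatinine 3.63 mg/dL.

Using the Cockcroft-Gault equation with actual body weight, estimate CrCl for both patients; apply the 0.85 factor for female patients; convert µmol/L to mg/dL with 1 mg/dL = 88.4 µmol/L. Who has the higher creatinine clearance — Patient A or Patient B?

Patient A: SCr = 355 / 88.4 = 4.016 mg/dL
Patient A: CrCl = (140 − 45) × 82.6 / (72 × 4.016) = 7847.0 / 289.15 ≈ 27.1 mL/min
Patient B: CrCl = (140 − 27) × 108 / (72 × 3.63) × 0.85 = 12204.0 / 261.36 × 0.85 ≈ 39.7 mL/min
27.1 vs 39.7 mL/min → Patient B is higher.

Patient B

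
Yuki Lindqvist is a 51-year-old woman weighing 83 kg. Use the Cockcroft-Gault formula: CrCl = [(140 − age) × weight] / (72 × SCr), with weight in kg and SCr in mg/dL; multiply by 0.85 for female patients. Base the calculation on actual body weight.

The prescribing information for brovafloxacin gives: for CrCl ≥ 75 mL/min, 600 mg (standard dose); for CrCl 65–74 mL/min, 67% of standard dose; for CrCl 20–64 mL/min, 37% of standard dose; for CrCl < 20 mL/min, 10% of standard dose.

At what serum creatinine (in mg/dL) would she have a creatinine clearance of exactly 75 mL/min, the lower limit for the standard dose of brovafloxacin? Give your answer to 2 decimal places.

1.16 mg/dL

Standard dose requires CrCl ≥ 75 mL/min.
Set (140 − 51) × 83 × 0.85 / (72 × SCr) = 75
SCr = (140 − 51) × 83 × 0.85 / (72 × 75) = 1.163 mg/dL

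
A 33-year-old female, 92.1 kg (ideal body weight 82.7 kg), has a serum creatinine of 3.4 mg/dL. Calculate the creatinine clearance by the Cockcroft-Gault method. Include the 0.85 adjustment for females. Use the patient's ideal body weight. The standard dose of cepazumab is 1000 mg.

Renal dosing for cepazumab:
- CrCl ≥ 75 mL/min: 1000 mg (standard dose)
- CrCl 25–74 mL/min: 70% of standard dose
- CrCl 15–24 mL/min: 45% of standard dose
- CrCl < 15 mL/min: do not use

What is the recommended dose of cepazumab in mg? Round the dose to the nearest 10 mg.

CrCl = (140 − 33) × 82.7 / (72 × 3.4) × 0.85 = 8848.9 / 244.80 × 0.85 ≈ 30.7 mL/min
CrCl ≈ 31 mL/min → bracket 25–74 mL/min.
70% of 1000 mg = 700 mg

700 mg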